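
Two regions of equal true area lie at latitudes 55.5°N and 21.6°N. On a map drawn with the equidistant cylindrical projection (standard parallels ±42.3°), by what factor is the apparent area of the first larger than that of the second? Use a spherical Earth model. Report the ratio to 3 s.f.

1.64

The equidistant cylindrical projection with φ₀ = 42.3° has h = 1 (meridians true) and k = cos φ₀ / cos φ along parallels.
Areal scale at 55.5°: h·k = 1.000 × 1.306 = 1.306.
Areal scale at 21.6°: h·k = 1.000 × 0.7955 = 0.7955.
Ratio = 1.306/0.7955 ≈ 1.64.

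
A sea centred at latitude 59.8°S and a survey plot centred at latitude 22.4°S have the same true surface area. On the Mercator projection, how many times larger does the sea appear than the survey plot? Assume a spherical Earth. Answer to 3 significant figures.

3.38

On Mercator, area is exaggerated by sec²φ = 1/cos²φ.
At 59.8°: sec²(59.8°) = 1/0.5030² = 3.952.
At 22.4°: sec²(22.4°) = 1/0.9245² = 1.170.
Ratio = 3.952/1.170 = cos²(22.4°)/cos²(59.8°) ≈ 3.38.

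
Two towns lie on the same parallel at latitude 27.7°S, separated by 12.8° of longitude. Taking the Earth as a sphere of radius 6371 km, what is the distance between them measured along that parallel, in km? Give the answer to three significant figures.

Arc length along a parallel = R cos φ · Δλ (with Δλ in radians).
= 6371 × cos 27.7° × (12.8° × π/180) = 6371 × 0.8854 × 0.2234 ≈ 1260 km.

1260 km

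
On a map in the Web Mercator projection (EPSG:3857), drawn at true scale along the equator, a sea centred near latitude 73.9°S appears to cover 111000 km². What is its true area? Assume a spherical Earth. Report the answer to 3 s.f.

Mercator is conformal, so the point scale is isotropic: h = k = sec φ = 1/cos φ.
Areal scale = k² = sec²φ = 1/cos²(73.9°) = 1/0.2773² = 13.00.
True area = apparent / (areal scale) = 111000 / 13.00 ≈ 8540 km².

8540 km²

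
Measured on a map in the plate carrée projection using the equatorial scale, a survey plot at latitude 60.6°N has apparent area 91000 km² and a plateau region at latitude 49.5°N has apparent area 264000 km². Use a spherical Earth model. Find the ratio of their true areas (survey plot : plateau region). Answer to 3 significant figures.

0.261

Plate carrée has h = 1 and k = sec φ, giving areal scale sec φ; true area = (apparent area) · cos φ.
True area of survey plot: 91000 × cos(60.6°) = 91000 × 0.4909 = 44670 km².
True area of plateau region: 264000 × cos(49.5°) = 264000 × 0.6494 = 171500 km².
Ratio = 44670 / 171500 ≈ 0.261.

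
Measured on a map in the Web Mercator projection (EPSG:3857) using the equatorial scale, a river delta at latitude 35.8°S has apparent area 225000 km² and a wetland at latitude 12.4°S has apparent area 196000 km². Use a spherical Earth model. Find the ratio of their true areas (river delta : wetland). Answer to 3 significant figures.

0.792

Since Mercator area scale is 1/cos²φ, the true area equals the apparent area multiplied by cos²φ.
True area of river delta: 225000 × cos²(35.8°) = 225000 × 0.6578 = 148000 km².
True area of wetland: 196000 × cos²(12.4°) = 196000 × 0.9539 = 187000 km².
Ratio = 148000 / 187000 ≈ 0.792.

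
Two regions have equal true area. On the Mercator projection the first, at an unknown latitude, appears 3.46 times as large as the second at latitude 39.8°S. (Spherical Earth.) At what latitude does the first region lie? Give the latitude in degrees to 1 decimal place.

65.6°

Mercator areal scale is sec²φ, so apparent-area ratio = sec²φ₁ / sec²φ₂ = cos²φ₂ / cos²φ₁.
cos²φ₂ / cos²φ₁ = 3.46  ⇒  cos φ₁ = cos 39.8° / √3.46 = 0.7683/1.860 = 0.4130.
φ₁ = arccos(0.4130) ≈ 65.6°.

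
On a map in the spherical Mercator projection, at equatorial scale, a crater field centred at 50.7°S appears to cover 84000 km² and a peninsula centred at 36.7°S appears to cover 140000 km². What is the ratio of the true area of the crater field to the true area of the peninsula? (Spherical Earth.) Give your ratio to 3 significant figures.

0.374

On Mercator the areal scale is sec²φ, so true area = apparent × cos²φ.
True area of crater field: 84000 × cos²(50.7°) = 84000 × 0.4012 = 33700 km².
True area of peninsula: 140000 × cos²(36.7°) = 140000 × 0.6428 = 90000 km².
Ratio = 33700 / 90000 ≈ 0.374.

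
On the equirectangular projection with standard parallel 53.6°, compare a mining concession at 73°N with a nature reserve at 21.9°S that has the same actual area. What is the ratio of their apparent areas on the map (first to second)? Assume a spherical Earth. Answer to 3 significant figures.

3.17

The equidistant cylindrical projection with φ₀ = 53.6° has h = 1 (meridians true) and k = cos φ₀ / cos φ along parallels.
Areal scale at 73°: h·k = 1.000 × 2.030 = 2.030.
Areal scale at 21.9°: h·k = 1.000 × 0.6396 = 0.6396.
Ratio = 2.030/0.6396 ≈ 3.17.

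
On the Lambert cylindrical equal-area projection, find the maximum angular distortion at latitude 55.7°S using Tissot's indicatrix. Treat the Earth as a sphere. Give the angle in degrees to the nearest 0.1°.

62.4°

The Lambert cylindrical equal-area projection is the cylindrical equal-area projection with its standard parallel at the equator (φ₀ = 0). Cylindrical equal-area (φ₀ = 0°): h = cos φ / cos 0° along meridians, k = cos 0° / cos φ along parallels; h·k = 1.
At 55.7°: h = 0.5635, k = 1.775; principal scales a = 1.775, b = 0.5635.
sin(ω/2) = (a − b)/(a + b) = 1.211/2.338 = 0.5180, so ω = 2 arcsin(0.5180) ≈ 62.4°.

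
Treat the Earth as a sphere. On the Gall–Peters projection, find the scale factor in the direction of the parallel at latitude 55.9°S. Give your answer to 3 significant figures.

The Gall–Peters projection is cylindrical equal-area with φ₀ = 45°. Cylindrical equal-area (φ₀ = 45°): h = cos φ / cos 45° along meridians, k = cos 45° / cos φ along parallels; h·k = 1.
k = cos 45° / cos 55.9° = 0.7071/0.5606 = 1.261.

1.26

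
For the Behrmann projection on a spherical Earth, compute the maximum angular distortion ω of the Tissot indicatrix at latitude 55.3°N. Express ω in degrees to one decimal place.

Behrmann is a cylindrical equal-area projection with standard parallels at ±30°. Cylindrical equal-area (φ₀ = 30°): h = cos φ / cos 30° along meridians, k = cos 30° / cos φ along parallels; h·k = 1.
At 55.3°: h = 0.6573, k = 1.521; principal scales a = 1.521, b = 0.6573.
sin(ω/2) = (a − b)/(a + b) = 0.8639/2.179 = 0.3965, so ω = 2 arcsin(0.3965) ≈ 46.7°.

46.7°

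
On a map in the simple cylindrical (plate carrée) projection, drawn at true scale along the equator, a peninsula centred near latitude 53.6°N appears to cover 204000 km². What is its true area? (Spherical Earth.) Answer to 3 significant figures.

Plate carrée maps x = Rλ, y = Rφ. The meridian scale is h = 1 and the parallel scale is k = 1/cos φ = sec φ.
Areal scale = h·k = 1 × sec φ; at 53.6°, h = 1.000, k = 1.685, so h·k = 1.685.
True area = apparent / (areal scale) = 204000 / 1.685 ≈ 121000 km².

121000 km²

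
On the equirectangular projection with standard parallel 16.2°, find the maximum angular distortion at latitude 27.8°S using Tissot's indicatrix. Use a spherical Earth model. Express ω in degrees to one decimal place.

With standard parallel φ₀ = 16.2°, the equirectangular projection gives x = Rλ cos φ₀, y = Rφ, so h = 1 and k = cos 16.2° / cos φ.
At 27.8°: h = 1.000, k = 1.086; principal scales a = 1.086, b = 1.000.
sin(ω/2) = (a − b)/(a + b) = 0.08559/2.086 = 0.04104, so ω = 2 arcsin(0.04104) ≈ 4.7°.

4.7°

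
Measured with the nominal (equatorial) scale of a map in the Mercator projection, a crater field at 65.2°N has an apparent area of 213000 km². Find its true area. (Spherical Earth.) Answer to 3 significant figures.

The Mercator projection is conformal; its linear scale factor is the same in every direction and equals sec φ = 1/cos φ.
Areal scale = k² = sec²φ = 1/cos²(65.2°) = 1/0.4195² = 5.684.
True area = apparent / (areal scale) = 213000 / 5.684 ≈ 37500 km².

37500 km²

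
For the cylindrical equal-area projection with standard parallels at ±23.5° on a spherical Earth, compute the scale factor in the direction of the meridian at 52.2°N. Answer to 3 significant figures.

0.668

Cylindrical equal-area (φ₀ = 23.5°): h = cos φ / cos 23.5° along meridians, k = cos 23.5° / cos φ along parallels; h·k = 1.
h = cos 52.2° / cos 23.5° = 0.6129/0.9171 = 0.6683.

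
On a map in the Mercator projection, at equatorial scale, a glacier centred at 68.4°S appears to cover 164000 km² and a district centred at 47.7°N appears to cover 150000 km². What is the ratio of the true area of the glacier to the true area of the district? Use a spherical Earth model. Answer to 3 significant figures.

0.327

Since Mercator area scale is 1/cos²φ, the true area equals the apparent area multiplied by cos²φ.
True area of glacier: 164000 × cos²(68.4°) = 164000 × 0.1355 = 22220 km².
True area of district: 150000 × cos²(47.7°) = 150000 × 0.4529 = 67940 km².
Ratio = 22220 / 67940 ≈ 0.327.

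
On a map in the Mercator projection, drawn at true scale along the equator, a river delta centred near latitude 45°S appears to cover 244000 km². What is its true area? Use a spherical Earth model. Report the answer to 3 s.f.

122000 km²

Mercator is conformal, so the point scale is isotropic: h = k = sec φ = 1/cos φ.
Areal scale = k² = sec²φ = 1/cos²(45°) = 1/0.7071² = 2.000.
True area = apparent / (areal scale) = 244000 / 2.000 ≈ 122000 km².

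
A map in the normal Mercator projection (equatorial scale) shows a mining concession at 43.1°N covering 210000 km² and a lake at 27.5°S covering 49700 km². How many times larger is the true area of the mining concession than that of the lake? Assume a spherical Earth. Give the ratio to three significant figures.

Mercator's areal exaggeration is sec²φ; hence true area = (apparent area) · cos²φ.
True area of mining concession: 210000 × cos²(43.1°) = 210000 × 0.5331 = 112000 km².
True area of lake: 49700 × cos²(27.5°) = 49700 × 0.7868 = 39100 km².
Ratio = 112000 / 39100 ≈ 2.86.

2.86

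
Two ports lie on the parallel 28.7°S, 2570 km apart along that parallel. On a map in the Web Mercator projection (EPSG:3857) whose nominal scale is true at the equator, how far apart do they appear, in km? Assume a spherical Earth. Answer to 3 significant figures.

For Mercator, h = k = sec φ (a conformal cylindrical projection has a single point scale, 1/cos φ).
Along the parallel, k = sec 28.7° = 1/0.8771 = 1.140.
Map distance = 2570 × 1.140 ≈ 2930 km.

2930 km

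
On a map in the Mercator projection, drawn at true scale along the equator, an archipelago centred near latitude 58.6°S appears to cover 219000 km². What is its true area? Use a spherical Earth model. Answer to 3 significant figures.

59400 km²

For Mercator, h = k = sec φ (a conformal cylindrical projection has a single point scale, 1/cos φ).
Areal scale = k² = sec²φ = 1/cos²(58.6°) = 1/0.5210² = 3.684.
True area = apparent / (areal scale) = 219000 / 3.684 ≈ 59400 km².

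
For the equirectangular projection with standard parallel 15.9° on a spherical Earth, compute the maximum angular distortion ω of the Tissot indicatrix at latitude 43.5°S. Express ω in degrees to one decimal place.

16.1°

In the equirectangular projection with standard parallel φ₀ = 15.9° (x = Rλ cos φ₀, y = Rφ), meridians are true-scale (h = 1) and the parallel scale is k = cos φ₀ / cos φ.
At 43.5°: h = 1.000, k = 1.326; principal scales a = 1.326, b = 1.000.
sin(ω/2) = (a − b)/(a + b) = 0.3259/2.326 = 0.1401, so ω = 2 arcsin(0.1401) ≈ 16.1°.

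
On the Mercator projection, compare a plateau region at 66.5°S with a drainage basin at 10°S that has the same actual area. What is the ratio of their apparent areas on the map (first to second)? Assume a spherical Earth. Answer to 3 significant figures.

Mercator is conformal with k = sec φ, so areal scale = k² = sec²φ.
At 66.5°: sec²(66.5°) = 1/0.3987² = 6.289.
At 10°: sec²(10°) = 1/0.9848² = 1.031.
Ratio = 6.289/1.031 = cos²(10°)/cos²(66.5°) ≈ 6.10.

6.10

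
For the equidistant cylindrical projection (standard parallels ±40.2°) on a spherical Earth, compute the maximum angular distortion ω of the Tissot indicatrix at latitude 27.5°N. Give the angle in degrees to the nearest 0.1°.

In the equirectangular projection with standard parallel φ₀ = 40.2° (x = Rλ cos φ₀, y = Rφ), meridians are true-scale (h = 1) and the parallel scale is k = cos φ₀ / cos φ.
At 27.5°: h = 1.000, k = 0.8611; principal scales a = 1.000, b = 0.8611.
sin(ω/2) = (a − b)/(a + b) = 0.1389/1.861 = 0.07464, so ω = 2 arcsin(0.07464) ≈ 8.6°.

8.6°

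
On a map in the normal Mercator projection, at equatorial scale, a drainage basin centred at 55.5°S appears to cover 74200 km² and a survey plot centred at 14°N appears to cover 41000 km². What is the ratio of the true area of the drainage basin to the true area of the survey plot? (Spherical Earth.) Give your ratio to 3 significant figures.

0.617

Mercator's areal exaggeration is sec²φ; hence true area = (apparent area) · cos²φ.
True area of drainage basin: 74200 × cos²(55.5°) = 74200 × 0.3208 = 23800 km².
True area of survey plot: 41000 × cos²(14°) = 41000 × 0.9415 = 38600 km².
Ratio = 23800 / 38600 ≈ 0.617.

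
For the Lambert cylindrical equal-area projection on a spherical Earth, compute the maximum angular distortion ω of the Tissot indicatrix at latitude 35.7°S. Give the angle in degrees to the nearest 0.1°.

23.7°

The Lambert cylindrical equal-area projection is the cylindrical equal-area projection with its standard parallel at the equator (φ₀ = 0). A cylindrical equal-area projection with standard parallel φ₀ has meridian scale h = cos φ / cos φ₀ and parallel scale k = cos φ₀ / cos φ (so areas are preserved, h·k = 1).
At 35.7°: h = 0.8121, k = 1.231; principal scales a = 1.231, b = 0.8121.
sin(ω/2) = (a − b)/(a + b) = 0.4193/2.043 = 0.2052, so ω = 2 arcsin(0.2052) ≈ 23.7°.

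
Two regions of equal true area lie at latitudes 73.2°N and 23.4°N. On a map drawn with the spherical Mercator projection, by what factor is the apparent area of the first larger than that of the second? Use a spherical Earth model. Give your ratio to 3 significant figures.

On Mercator, area is exaggerated by sec²φ = 1/cos²φ.
At 73.2°: sec²(73.2°) = 1/0.2890² = 11.97.
At 23.4°: sec²(23.4°) = 1/0.9178² = 1.187.
Ratio = 11.97/1.187 = cos²(23.4°)/cos²(73.2°) ≈ 10.1.

10.1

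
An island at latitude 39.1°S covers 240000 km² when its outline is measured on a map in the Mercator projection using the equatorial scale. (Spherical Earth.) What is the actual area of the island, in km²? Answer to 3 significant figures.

Mercator is conformal, so the point scale is isotropic: h = k = sec φ = 1/cos φ.
Areal scale = k² = sec²φ = 1/cos²(39.1°) = 1/0.7760² = 1.660.
True area = apparent / (areal scale) = 240000 / 1.660 ≈ 145000 km².

145000 km²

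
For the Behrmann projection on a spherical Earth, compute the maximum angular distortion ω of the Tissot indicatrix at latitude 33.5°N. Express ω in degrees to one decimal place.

Behrmann is a cylindrical equal-area projection with standard parallels at ±30°. For cylindrical equal-area with standard parallel φ₀, h = cos φ / cos φ₀ and k = cos φ₀ / cos φ, so h·k = 1.
At 33.5°: h = 0.9629, k = 1.039; principal scales a = 1.039, b = 0.9629.
sin(ω/2) = (a − b)/(a + b) = 0.07565/2.001 = 0.03780, so ω = 2 arcsin(0.03780) ≈ 4.3°.

4.3°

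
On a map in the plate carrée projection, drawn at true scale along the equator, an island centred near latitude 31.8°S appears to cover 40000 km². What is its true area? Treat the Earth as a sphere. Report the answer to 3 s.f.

For the equirectangular projection with φ₀ = 0 (plate carrée), h = 1 along meridians and k = sec φ along parallels.
Areal scale = h·k = 1 × sec φ; at 31.8°, h = 1.000, k = 1.177, so h·k = 1.177.
True area = apparent / (areal scale) = 40000 / 1.177 ≈ 34000 km².

34000 km²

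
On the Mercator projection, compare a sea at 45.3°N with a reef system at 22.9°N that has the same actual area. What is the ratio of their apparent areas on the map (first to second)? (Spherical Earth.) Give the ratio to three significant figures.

Mercator areal scale is sec²φ.
At 45.3°: sec²(45.3°) = 1/0.7034² = 2.021.
At 22.9°: sec²(22.9°) = 1/0.9212² = 1.178.
Ratio = 2.021/1.178 = cos²(22.9°)/cos²(45.3°) ≈ 1.72.

1.72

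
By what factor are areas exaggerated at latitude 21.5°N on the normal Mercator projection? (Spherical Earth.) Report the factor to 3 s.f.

1.16

The Mercator projection is conformal; its linear scale factor is the same in every direction and equals sec φ = 1/cos φ.
Areal scale = k² = sec²φ = 1/cos²(21.5°) = 1/0.9304² = 1.155.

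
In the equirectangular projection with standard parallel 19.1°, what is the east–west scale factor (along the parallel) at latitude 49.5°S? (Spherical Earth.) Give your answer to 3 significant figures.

In the equirectangular projection with standard parallel φ₀ = 19.1° (x = Rλ cos φ₀, y = Rφ), meridians are true-scale (h = 1) and the parallel scale is k = cos φ₀ / cos φ.
k = cos 19.1° / cos 49.5° = 0.9449/0.6494 = 1.455.

1.46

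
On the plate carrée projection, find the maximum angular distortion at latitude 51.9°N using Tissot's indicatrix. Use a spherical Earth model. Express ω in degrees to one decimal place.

Plate carrée maps x = Rλ, y = Rφ. The meridian scale is h = 1 and the parallel scale is k = 1/cos φ = sec φ.
At 51.9°: h = 1.000, k = 1.621; principal scales a = 1.621, b = 1.000.
sin(ω/2) = (a − b)/(a + b) = 0.6207/2.621 = 0.2368, so ω = 2 arcsin(0.2368) ≈ 27.4°.

27.4°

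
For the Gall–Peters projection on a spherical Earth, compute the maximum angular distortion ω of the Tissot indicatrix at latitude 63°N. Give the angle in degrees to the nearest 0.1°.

Gall–Peters is a cylindrical equal-area projection with standard parallels at ±45°. A cylindrical equal-area projection with standard parallel φ₀ has meridian scale h = cos φ / cos φ₀ and parallel scale k = cos φ₀ / cos φ (so areas are preserved, h·k = 1).
At 63°: h = 0.6420, k = 1.558; principal scales a = 1.558, b = 0.6420.
sin(ω/2) = (a − b)/(a + b) = 0.9155/2.200 = 0.4162, so ω = 2 arcsin(0.4162) ≈ 49.2°.

49.2°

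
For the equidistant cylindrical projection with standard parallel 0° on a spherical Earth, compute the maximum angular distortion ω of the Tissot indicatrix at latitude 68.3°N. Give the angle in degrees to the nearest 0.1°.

54.8°

For the equirectangular projection with φ₀ = 0 (plate carrée), h = 1 along meridians and k = sec φ along parallels.
At 68.3°: h = 1.000, k = 2.705; principal scales a = 2.705, b = 1.000.
sin(ω/2) = (a − b)/(a + b) = 1.705/3.705 = 0.4601, so ω = 2 arcsin(0.4601) ≈ 54.8°.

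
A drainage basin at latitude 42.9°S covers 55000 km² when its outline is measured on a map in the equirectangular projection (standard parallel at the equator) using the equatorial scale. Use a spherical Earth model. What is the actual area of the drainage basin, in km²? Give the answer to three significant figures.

40300 km²

For the equirectangular projection with φ₀ = 0 (plate carrée), h = 1 along meridians and k = sec φ along parallels.
Areal scale = h·k = 1 × sec φ; at 42.9°, h = 1.000, k = 1.365, so h·k = 1.365.
True area = apparent / (areal scale) = 55000 / 1.365 ≈ 40300 km².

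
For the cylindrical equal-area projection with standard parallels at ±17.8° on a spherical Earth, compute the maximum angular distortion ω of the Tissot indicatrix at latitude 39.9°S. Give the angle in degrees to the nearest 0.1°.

A cylindrical equal-area projection with standard parallel φ₀ has meridian scale h = cos φ / cos φ₀ and parallel scale k = cos φ₀ / cos φ (so areas are preserved, h·k = 1).
At 39.9°: h = 0.8057, k = 1.241; principal scales a = 1.241, b = 0.8057.
sin(ω/2) = (a − b)/(a + b) = 0.4354/2.047 = 0.2127, so ω = 2 arcsin(0.2127) ≈ 24.6°.

24.6°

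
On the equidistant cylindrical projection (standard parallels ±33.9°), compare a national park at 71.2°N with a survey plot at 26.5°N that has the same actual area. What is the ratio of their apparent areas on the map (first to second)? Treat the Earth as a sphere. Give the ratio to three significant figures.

2.78

In the equirectangular projection with standard parallel φ₀ = 33.9° (x = Rλ cos φ₀, y = Rφ), meridians are true-scale (h = 1) and the parallel scale is k = cos φ₀ / cos φ.
Areal scale at 71.2°: h·k = 1.000 × 2.576 = 2.576.
Areal scale at 26.5°: h·k = 1.000 × 0.9275 = 0.9275.
Ratio = 2.576/0.9275 ≈ 2.78.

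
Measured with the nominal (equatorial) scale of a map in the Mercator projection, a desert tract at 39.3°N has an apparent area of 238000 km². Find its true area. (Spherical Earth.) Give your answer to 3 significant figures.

The Mercator projection is conformal; its linear scale factor is the same in every direction and equals sec φ = 1/cos φ.
Areal scale = k² = sec²φ = 1/cos²(39.3°) = 1/0.7738² = 1.670.
True area = apparent / (areal scale) = 238000 / 1.670 ≈ 143000 km².

143000 km²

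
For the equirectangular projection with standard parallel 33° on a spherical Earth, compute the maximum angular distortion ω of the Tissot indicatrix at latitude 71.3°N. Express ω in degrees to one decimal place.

53.1°

In the equirectangular projection with standard parallel φ₀ = 33° (x = Rλ cos φ₀, y = Rφ), meridians are true-scale (h = 1) and the parallel scale is k = cos φ₀ / cos φ.
At 71.3°: h = 1.000, k = 2.616; principal scales a = 2.616, b = 1.000.
sin(ω/2) = (a − b)/(a + b) = 1.616/3.616 = 0.4469, so ω = 2 arcsin(0.4469) ≈ 53.1°.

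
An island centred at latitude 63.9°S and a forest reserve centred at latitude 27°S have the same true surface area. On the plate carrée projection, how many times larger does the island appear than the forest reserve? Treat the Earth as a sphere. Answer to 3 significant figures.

In the plate carrée (x = Rλ, y = Rφ), meridians are true-scale (h = 1) and parallels are stretched by k = sec φ.
Areal scale at 63.9°: h·k = 1.000 × 2.273 = 2.273.
Areal scale at 27°: h·k = 1.000 × 1.122 = 1.122.
Ratio = 2.273/1.122 ≈ 2.03.

2.03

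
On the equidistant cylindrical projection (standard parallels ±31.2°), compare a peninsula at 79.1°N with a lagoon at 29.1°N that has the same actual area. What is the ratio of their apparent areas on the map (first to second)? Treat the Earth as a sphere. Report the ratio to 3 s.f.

4.62

In the equirectangular projection with standard parallel φ₀ = 31.2° (x = Rλ cos φ₀, y = Rφ), meridians are true-scale (h = 1) and the parallel scale is k = cos φ₀ / cos φ.
Areal scale at 79.1°: h·k = 1.000 × 4.523 = 4.523.
Areal scale at 29.1°: h·k = 1.000 × 0.9789 = 0.9789.
Ratio = 4.523/0.9789 ≈ 4.62.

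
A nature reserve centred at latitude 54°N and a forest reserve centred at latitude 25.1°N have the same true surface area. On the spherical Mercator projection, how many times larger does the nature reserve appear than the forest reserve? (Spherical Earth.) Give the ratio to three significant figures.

2.37

Mercator is conformal with k = sec φ, so areal scale = k² = sec²φ.
At 54°: sec²(54°) = 1/0.5878² = 2.894.
At 25.1°: sec²(25.1°) = 1/0.9056² = 1.219.
Ratio = 2.894/1.219 = cos²(25.1°)/cos²(54°) ≈ 2.37.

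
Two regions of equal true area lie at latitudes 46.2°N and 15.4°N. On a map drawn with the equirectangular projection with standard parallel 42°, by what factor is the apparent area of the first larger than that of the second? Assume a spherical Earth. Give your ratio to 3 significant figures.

1.39

The equidistant cylindrical projection with φ₀ = 42° has h = 1 (meridians true) and k = cos φ₀ / cos φ along parallels.
Areal scale at 46.2°: h·k = 1.000 × 1.074 = 1.074.
Areal scale at 15.4°: h·k = 1.000 × 0.7708 = 0.7708.
Ratio = 1.074/0.7708 ≈ 1.39.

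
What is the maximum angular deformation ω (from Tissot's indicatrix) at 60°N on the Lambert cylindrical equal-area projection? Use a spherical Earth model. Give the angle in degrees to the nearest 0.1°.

73.7°

The Lambert cylindrical equal-area projection is the cylindrical equal-area projection with its standard parallel at the equator (φ₀ = 0). For cylindrical equal-area with standard parallel φ₀, h = cos φ / cos φ₀ and k = cos φ₀ / cos φ, so h·k = 1.
At 60°: h = 0.5000, k = 2.000; principal scales a = 2.000, b = 0.5000.
sin(ω/2) = (a − b)/(a + b) = 1.500/2.500 = 0.6000, so ω = 2 arcsin(0.6000) ≈ 73.7°.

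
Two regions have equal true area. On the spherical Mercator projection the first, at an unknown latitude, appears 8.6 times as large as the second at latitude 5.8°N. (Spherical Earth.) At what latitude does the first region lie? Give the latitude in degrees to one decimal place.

70.2°

Mercator areal scale is sec²φ, so apparent-area ratio = sec²φ₁ / sec²φ₂ = cos²φ₂ / cos²φ₁.
cos²φ₂ / cos²φ₁ = 8.6  ⇒  cos φ₁ = cos 5.8° / √8.6 = 0.9949/2.933 = 0.3393.
φ₁ = arccos(0.3393) ≈ 70.2°.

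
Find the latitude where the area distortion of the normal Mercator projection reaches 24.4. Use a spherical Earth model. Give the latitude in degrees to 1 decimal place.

Mercator areal scale is sec²φ.
sec²φ = 24.4  ⇒  cos²φ = 0.04098  ⇒  cos φ = 0.2024.
φ = arccos(0.2024) ≈ 78.3°.

78.3°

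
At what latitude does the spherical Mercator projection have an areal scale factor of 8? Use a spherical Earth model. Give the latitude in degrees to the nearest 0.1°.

69.3°

Mercator areal scale is sec²φ.
sec²φ = 8  ⇒  cos²φ = 0.1250  ⇒  cos φ = 0.3536.
φ = arccos(0.3536) ≈ 69.3°.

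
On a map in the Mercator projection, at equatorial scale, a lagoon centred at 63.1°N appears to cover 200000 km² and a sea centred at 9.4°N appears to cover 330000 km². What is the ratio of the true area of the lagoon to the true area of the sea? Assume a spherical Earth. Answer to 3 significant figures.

0.127

Mercator's areal exaggeration is sec²φ; hence true area = (apparent area) · cos²φ.
True area of lagoon: 200000 × cos²(63.1°) = 200000 × 0.2047 = 40940 km².
True area of sea: 330000 × cos²(9.4°) = 330000 × 0.9733 = 321200 km².
Ratio = 40940 / 321200 ≈ 0.127.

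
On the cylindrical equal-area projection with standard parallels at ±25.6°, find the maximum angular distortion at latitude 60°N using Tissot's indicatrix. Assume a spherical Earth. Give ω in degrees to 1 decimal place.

64.0°

A cylindrical equal-area projection with standard parallel φ₀ has meridian scale h = cos φ / cos φ₀ and parallel scale k = cos φ₀ / cos φ (so areas are preserved, h·k = 1).
At 60°: h = 0.5544, k = 1.804; principal scales a = 1.804, b = 0.5544.
sin(ω/2) = (a − b)/(a + b) = 1.249/2.358 = 0.5298, so ω = 2 arcsin(0.5298) ≈ 64.0°.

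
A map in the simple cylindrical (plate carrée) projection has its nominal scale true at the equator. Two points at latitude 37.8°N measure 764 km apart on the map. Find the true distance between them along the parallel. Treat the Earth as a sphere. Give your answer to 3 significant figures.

Plate carrée maps x = Rλ, y = Rφ. The meridian scale is h = 1 and the parallel scale is k = 1/cos φ = sec φ.
Along the parallel at 37.8°, map distances are exaggerated by k = sec 37.8° = 1.266.
True distance = 764 / 1.266 = 764 × cos 37.8° ≈ 604 km.

604 km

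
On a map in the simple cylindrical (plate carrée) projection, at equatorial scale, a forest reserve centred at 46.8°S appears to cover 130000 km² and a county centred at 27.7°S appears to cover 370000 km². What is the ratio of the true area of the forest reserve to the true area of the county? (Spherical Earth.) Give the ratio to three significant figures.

0.272

Plate carrée has h = 1 and k = sec φ, giving areal scale sec φ; true area = (apparent area) · cos φ.
True area of forest reserve: 130000 × cos(46.8°) = 130000 × 0.6845 = 88990 km².
True area of county: 370000 × cos(27.7°) = 370000 × 0.8854 = 327600 km².
Ratio = 88990 / 327600 ≈ 0.272.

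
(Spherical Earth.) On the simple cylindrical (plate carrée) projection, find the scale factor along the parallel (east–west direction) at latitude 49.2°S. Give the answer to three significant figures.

For the equirectangular projection with φ₀ = 0 (plate carrée), h = 1 along meridians and k = sec φ along parallels.
k = 1/cos 49.2° = 1/0.6534 = 1.530.

1.53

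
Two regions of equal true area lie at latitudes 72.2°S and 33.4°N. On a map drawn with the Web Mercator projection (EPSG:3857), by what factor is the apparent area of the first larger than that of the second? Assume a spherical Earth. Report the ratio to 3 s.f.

7.46

Mercator is conformal with k = sec φ, so areal scale = k² = sec²φ.
At 72.2°: sec²(72.2°) = 1/0.3057² = 10.70.
At 33.4°: sec²(33.4°) = 1/0.8348² = 1.435.
Ratio = 10.70/1.435 = cos²(33.4°)/cos²(72.2°) ≈ 7.46.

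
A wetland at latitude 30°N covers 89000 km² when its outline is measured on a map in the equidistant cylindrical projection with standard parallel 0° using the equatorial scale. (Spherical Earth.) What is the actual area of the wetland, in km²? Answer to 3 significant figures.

For the equirectangular projection with φ₀ = 0 (plate carrée), h = 1 along meridians and k = sec φ along parallels.
Areal scale = h·k = 1 × sec φ; at 30°, h = 1.000, k = 1.155, so h·k = 1.155.
True area = apparent / (areal scale) = 89000 / 1.155 ≈ 77100 km².

77100 km²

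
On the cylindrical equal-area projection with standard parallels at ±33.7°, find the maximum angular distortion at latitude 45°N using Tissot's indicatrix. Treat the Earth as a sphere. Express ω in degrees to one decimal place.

18.6°

Cylindrical equal-area (φ₀ = 33.7°): h = cos φ / cos 33.7° along meridians, k = cos 33.7° / cos φ along parallels; h·k = 1.
At 45°: h = 0.8499, k = 1.177; principal scales a = 1.177, b = 0.8499.
sin(ω/2) = (a − b)/(a + b) = 0.3266/2.026 = 0.1612, so ω = 2 arcsin(0.1612) ≈ 18.6°.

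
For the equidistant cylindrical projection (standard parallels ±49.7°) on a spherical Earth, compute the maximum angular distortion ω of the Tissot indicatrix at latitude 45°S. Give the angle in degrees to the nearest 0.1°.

In the equirectangular projection with standard parallel φ₀ = 49.7° (x = Rλ cos φ₀, y = Rφ), meridians are true-scale (h = 1) and the parallel scale is k = cos φ₀ / cos φ.
At 45°: h = 1.000, k = 0.9147; principal scales a = 1.000, b = 0.9147.
sin(ω/2) = (a − b)/(a + b) = 0.08530/1.915 = 0.04455, so ω = 2 arcsin(0.04455) ≈ 5.1°.

5.1°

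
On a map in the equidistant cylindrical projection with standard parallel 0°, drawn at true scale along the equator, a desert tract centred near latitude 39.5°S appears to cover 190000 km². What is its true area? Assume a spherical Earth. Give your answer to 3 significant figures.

Plate carrée maps x = Rλ, y = Rφ. The meridian scale is h = 1 and the parallel scale is k = 1/cos φ = sec φ.
Areal scale = h·k = 1 × sec φ; at 39.5°, h = 1.000, k = 1.296, so h·k = 1.296.
True area = apparent / (areal scale) = 190000 / 1.296 ≈ 147000 km².

147000 km²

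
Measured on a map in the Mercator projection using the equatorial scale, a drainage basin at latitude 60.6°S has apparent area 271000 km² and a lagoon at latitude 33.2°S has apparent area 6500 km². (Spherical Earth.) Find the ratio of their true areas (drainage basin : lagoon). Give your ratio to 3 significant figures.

14.3

On Mercator the areal scale is sec²φ, so true area = apparent × cos²φ.
True area of drainage basin: 271000 × cos²(60.6°) = 271000 × 0.2410 = 65310 km².
True area of lagoon: 6500 × cos²(33.2°) = 6500 × 0.7002 = 4551 km².
Ratio = 65310 / 4551 ≈ 14.3.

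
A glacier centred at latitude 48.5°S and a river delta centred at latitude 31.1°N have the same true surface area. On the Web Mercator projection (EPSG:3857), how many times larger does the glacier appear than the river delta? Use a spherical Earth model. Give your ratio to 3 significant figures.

1.67

Mercator areal scale is sec²φ.
At 48.5°: sec²(48.5°) = 1/0.6626² = 2.278.
At 31.1°: sec²(31.1°) = 1/0.8563² = 1.364.
Ratio = 2.278/1.364 = cos²(31.1°)/cos²(48.5°) ≈ 1.67.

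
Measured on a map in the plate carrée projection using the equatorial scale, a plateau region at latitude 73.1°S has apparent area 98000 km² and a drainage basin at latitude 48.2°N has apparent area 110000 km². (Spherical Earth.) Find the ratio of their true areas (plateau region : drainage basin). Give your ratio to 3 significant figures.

Plate carrée has h = 1 and k = sec φ, giving areal scale sec φ; true area = (apparent area) · cos φ.
True area of plateau region: 98000 × cos(73.1°) = 98000 × 0.2907 = 28490 km².
True area of drainage basin: 110000 × cos(48.2°) = 110000 × 0.6665 = 73320 km².
Ratio = 28490 / 73320 ≈ 0.389.

0.389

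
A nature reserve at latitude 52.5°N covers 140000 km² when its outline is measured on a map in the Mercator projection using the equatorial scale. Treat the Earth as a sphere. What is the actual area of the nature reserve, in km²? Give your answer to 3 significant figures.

51900 km²

For Mercator, h = k = sec φ (a conformal cylindrical projection has a single point scale, 1/cos φ).
Areal scale = k² = sec²φ = 1/cos²(52.5°) = 1/0.6088² = 2.698.
True area = apparent / (areal scale) = 140000 / 2.698 ≈ 51900 km².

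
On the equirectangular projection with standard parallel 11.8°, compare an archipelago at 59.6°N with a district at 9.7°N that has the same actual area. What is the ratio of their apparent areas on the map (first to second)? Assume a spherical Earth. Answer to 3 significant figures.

In the equirectangular projection with standard parallel φ₀ = 11.8° (x = Rλ cos φ₀, y = Rφ), meridians are true-scale (h = 1) and the parallel scale is k = cos φ₀ / cos φ.
Areal scale at 59.6°: h·k = 1.000 × 1.934 = 1.934.
Areal scale at 9.7°: h·k = 1.000 × 0.9931 = 0.9931.
Ratio = 1.934/0.9931 ≈ 1.95.

1.95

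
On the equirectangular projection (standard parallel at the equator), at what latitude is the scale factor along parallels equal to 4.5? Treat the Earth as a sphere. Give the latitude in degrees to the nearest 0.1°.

77.2°

Plate carrée: h = 1, k = sec φ along parallels.
sec φ = 4.5  ⇒  cos φ = 0.2222  ⇒  φ ≈ 77.2°.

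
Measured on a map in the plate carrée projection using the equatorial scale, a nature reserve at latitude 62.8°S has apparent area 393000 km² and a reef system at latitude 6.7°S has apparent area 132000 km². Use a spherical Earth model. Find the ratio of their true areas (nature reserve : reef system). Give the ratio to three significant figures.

On the plate carrée, areal scale = h·k = 1 × sec φ, so true area = apparent × cos φ.
True area of nature reserve: 393000 × cos(62.8°) = 393000 × 0.4571 = 179600 km².
True area of reef system: 132000 × cos(6.7°) = 132000 × 0.9932 = 131100 km².
Ratio = 179600 / 131100 ≈ 1.37.

1.37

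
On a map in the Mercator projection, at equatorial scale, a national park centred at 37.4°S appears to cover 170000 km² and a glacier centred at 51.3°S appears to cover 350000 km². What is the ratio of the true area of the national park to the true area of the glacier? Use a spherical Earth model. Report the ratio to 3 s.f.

0.784

On Mercator the areal scale is sec²φ, so true area = apparent × cos²φ.
True area of national park: 170000 × cos²(37.4°) = 170000 × 0.6311 = 107300 km².
True area of glacier: 350000 × cos²(51.3°) = 350000 × 0.3909 = 136800 km².
Ratio = 107300 / 136800 ≈ 0.784.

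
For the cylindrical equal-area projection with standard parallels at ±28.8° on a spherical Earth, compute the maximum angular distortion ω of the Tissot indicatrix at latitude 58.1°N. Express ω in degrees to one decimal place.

55.6°

A cylindrical equal-area projection with standard parallel φ₀ has meridian scale h = cos φ / cos φ₀ and parallel scale k = cos φ₀ / cos φ (so areas are preserved, h·k = 1).
At 58.1°: h = 0.6030, k = 1.658; principal scales a = 1.658, b = 0.6030.
sin(ω/2) = (a − b)/(a + b) = 1.055/2.261 = 0.4667, so ω = 2 arcsin(0.4667) ≈ 55.6°.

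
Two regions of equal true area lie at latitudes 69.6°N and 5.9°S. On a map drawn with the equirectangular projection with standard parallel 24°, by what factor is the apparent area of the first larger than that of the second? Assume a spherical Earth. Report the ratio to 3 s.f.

The equidistant cylindrical projection with φ₀ = 24° has h = 1 (meridians true) and k = cos φ₀ / cos φ along parallels.
Areal scale at 69.6°: h·k = 1.000 × 2.621 = 2.621.
Areal scale at 5.9°: h·k = 1.000 × 0.9184 = 0.9184.
Ratio = 2.621/0.9184 ≈ 2.85.

2.85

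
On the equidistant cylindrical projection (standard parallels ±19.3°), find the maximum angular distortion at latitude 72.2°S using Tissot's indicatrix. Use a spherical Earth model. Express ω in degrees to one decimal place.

The equidistant cylindrical projection with φ₀ = 19.3° has h = 1 (meridians true) and k = cos φ₀ / cos φ along parallels.
At 72.2°: h = 1.000, k = 3.087; principal scales a = 3.087, b = 1.000.
sin(ω/2) = (a − b)/(a + b) = 2.087/4.087 = 0.5107, so ω = 2 arcsin(0.5107) ≈ 61.4°.

61.4°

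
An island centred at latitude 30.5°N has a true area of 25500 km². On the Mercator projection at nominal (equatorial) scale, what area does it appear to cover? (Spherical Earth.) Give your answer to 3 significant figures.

34300 km²

Mercator is conformal, so the point scale is isotropic: h = k = sec φ = 1/cos φ.
Areal scale = k² = sec²φ = 1/cos²(30.5°) = 1/0.8616² = 1.347.
Apparent area = 25500 × 1.347 ≈ 34300 km².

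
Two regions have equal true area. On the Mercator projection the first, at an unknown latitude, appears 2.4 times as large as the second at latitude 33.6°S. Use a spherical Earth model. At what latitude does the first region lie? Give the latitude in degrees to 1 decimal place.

On Mercator, (apparent₁)/(apparent₂) = sec²φ₁ / sec²φ₂ when true areas are equal.
cos²φ₂ / cos²φ₁ = 2.4  ⇒  cos φ₁ = cos 33.6° / √2.4 = 0.8329/1.549 = 0.5376.
φ₁ = arccos(0.5376) ≈ 57.5°.

57.5°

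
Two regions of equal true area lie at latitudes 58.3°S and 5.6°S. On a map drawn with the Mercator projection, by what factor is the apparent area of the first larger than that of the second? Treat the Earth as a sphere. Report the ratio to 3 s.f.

3.59

On Mercator, area is exaggerated by sec²φ = 1/cos²φ.
At 58.3°: sec²(58.3°) = 1/0.5255² = 3.622.
At 5.6°: sec²(5.6°) = 1/0.9952² = 1.010.
Ratio = 3.622/1.010 = cos²(5.6°)/cos²(58.3°) ≈ 3.59.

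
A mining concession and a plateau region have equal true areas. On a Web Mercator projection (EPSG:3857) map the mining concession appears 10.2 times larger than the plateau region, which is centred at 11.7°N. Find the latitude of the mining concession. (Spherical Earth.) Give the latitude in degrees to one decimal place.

For equal true areas on Mercator, apparent areas scale as sec²φ, so the ratio is cos²φ₂ / cos²φ₁.
cos²φ₂ / cos²φ₁ = 10.2  ⇒  cos φ₁ = cos 11.7° / √10.2 = 0.9792/3.194 = 0.3066.
φ₁ = arccos(0.3066) ≈ 72.1°.

72.1°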